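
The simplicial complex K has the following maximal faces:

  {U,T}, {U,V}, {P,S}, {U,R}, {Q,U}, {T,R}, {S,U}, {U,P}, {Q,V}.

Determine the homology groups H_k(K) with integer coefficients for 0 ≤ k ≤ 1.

H_0 ≅ Z,  H_1 ≅ Z^3.

We work with the vertex ordering P < Q < R < S < T < U < V. The simplices of K, each written with vertices in increasing order, are:

  0-simplices (7): P, Q, R, S, T, U, V
  1-simplices (9): PS, PU, QU, QV, RT, RU, SU, TU, UV

Hence C_0 ≅ Z^7, C_1 ≅ Z^9.

Boundary ∂_1: C_1 → C_0 sends each edge [p,q] (with p < q) to q − p.
This gives a 7×9 integer matrix of rank 6; reducing to Smith normal form yields diagonal entries (1,1,1,1,1,1).

Reading off H_k = ker ∂_k / im ∂_{k+1}:

  H_0: rank C_0 − rank ∂_1 = 7 − 6 = 1, and the invariant factors of ∂_1 are all 1, so H_0 ≅ Z.
  H_1: rank ker ∂_1 − rank ∂_2 = (9 − 6) − 0 = 3, and there is no ∂_2, so H_1 ≅ Z^3.

As a check, the Euler characteristic is 7 − 9 = -2, which agrees with 1 − 3 = -2.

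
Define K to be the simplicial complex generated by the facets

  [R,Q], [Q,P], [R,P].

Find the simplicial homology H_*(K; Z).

H_0 = Z,  H_1 = Z.

We work with the vertex ordering P < Q < R. The simplices of K, each written with vertices in increasing order, are:

  0-simplices (3): P, Q, R
  1-simplices (3): PQ, PR, QR

so the chain groups are C_0 ≅ Z^3, C_1 ≅ Z^3.

Boundary ∂_1: C_1 → C_0 is given by ∂[p,q] = [q] − [p]. For instance
  ∂PR = R − P.
As a 3×3 matrix over Z this has rank 2, with invariant factors (1,1).

Now H_k = ker ∂_k / im ∂_{k+1}, so:

  H_0: rank C_0 − rank ∂_1 = 3 − 2 = 1, and the invariant factors of ∂_1 are all 1, so H_0 = Z.
  H_1: rank ker ∂_1 − rank ∂_2 = (3 − 2) − 0 = 1, and there is no ∂_2, so H_1 = Z.

(K is a triangulation of the circle S^1.)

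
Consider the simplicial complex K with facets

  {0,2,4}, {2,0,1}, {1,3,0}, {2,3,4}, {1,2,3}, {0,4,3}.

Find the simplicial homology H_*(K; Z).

H_0 ≅ Z,  H_1 = 0,  H_2 ≅ Z.

Take the total order 0 < 1 < 2 < 3 < 4 on the vertex set. Then K (dimension 2) consists of the simplices:

  0-simplices (5): [0], [1], [2], [3], [4]
  1-simplices (9): [0,1], [0,2], [0,3], [0,4], [1,2], [1,3], [2,3], [2,4], [3,4]
  2-simplices (6): [0,1,2], [0,1,3], [0,2,4], [0,3,4], [1,2,3], [2,3,4]

giving chain groups C_0 ≅ Z^5, C_1 ≅ Z^9, C_2 ≅ Z^6.

The boundary map ∂_1: C_1 → C_0 maps an edge to its endpoints' difference, ∂[p,q] = q − p. For instance
  ∂[0,2] = [2] − [0].
The 5×9 boundary matrix has rank 4 and Smith normal form diag(1,1,1,1).

The boundary map ∂_2: C_2 → C_1 sends each 2-simplex [p,q,r] to [q,r] − [p,r] + [p,q]. For instance
  ∂[2,3,4] = [3,4] − [2,4] + [2,3],
  ∂[0,2,4] = [2,4] − [0,4] + [0,2].
The 9×6 boundary matrix has rank 5 and Smith normal form diag(1,1,1,1,1).

Reading off H_k = ker ∂_k / im ∂_{k+1}:

  H_0: rank C_0 − rank ∂_1 = 5 − 4 = 1, and the invariant factors of ∂_1 are all 1, so H_0 = Z.
  H_1: rank ker ∂_1 − rank ∂_2 = (9 − 4) − 5 = 0, and the invariant factors of ∂_2 are all 1, so H_1 = 0.
  H_2: rank ker ∂_2 − rank ∂_3 = (6 − 5) − 0 = 1, and there is no ∂_3, so H_2 = Z.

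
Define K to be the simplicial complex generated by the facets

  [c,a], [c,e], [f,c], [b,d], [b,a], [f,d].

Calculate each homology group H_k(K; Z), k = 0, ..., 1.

H_0 ≅ Z,  H_1 ≅ Z.

Take the total order a < b < c < d < e < f on the vertex set. Then K (dimension 1) consists of the simplices:

  0-simplices (6): a, b, c, d, e, f
  1-simplices (6): ab, ac, bd, ce, cf, df

Hence C_0 ≅ Z^6, C_1 ≅ Z^6.

∂_1: C_1 → C_0 sends each edge [p,q] (with p < q) to q − p. For instance
  ∂ce = e − c.
This gives a 6×6 integer matrix of rank 5; reducing to Smith normal form yields diagonal entries (1,1,1,1,1).

Now H_k = ker ∂_k / im ∂_{k+1}, so:

  H_0: rank C_0 − rank ∂_1 = 6 − 5 = 1, and the invariant factors of ∂_1 are all 1, so H_0 = Z.
  H_1: rank ker ∂_1 − rank ∂_2 = (6 − 5) − 0 = 1, and there is no ∂_2, so H_1 = Z.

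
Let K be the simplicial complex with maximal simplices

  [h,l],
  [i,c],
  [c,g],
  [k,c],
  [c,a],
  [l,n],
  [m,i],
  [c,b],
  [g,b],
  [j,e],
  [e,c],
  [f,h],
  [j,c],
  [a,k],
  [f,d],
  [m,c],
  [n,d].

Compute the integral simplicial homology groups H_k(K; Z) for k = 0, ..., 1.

H_0 ≅ Z^2,  H_1 ≅ Z^5.

Fix the vertex order a < b < c < d < e < f < g < h < i < j < k < l < m < n and write every simplex with vertices in increasing order. Then dim K = 1 and the simplices of K are:

  0-simplices (14): a, b, c, d, e, f, g, h, i, j, k, l, m, n
  1-simplices (17): ac, ak, bc, bg, ce, cg, ci, cj, ck, cm, df, dn, ej, fh, hl, im, ln

giving chain groups C_0 ≅ Z^14, C_1 ≅ Z^17.

∂_1: C_1 → C_0 maps an edge to its endpoints' difference, ∂[p,q] = q − p. For instance
  ∂ce = e − c.
The 14×17 boundary matrix has rank 12 and Smith normal form diag(1,1,1,1,1,1,1,1,1,1,1,1).

From H_k ≅ ker(∂_k) / im(∂_{k+1}) we obtain:

  H_0: rank C_0 − rank ∂_1 = 14 − 12 = 2, and the invariant factors of ∂_1 are all 1, so H_0 = Z^2.
  H_1: rank ker ∂_1 − rank ∂_2 = (17 − 12) − 0 = 5, and there is no ∂_2, so H_1 = Z^5.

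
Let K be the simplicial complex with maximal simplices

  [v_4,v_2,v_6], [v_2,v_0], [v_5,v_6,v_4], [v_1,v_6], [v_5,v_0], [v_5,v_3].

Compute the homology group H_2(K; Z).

H_2 = 0.

We work with the vertex ordering v_0 < v_1 < v_2 < v_3 < v_4 < v_5 < v_6. The simplices of K, each written with vertices in increasing order, are:

  0-simplices (7): [v_0], [v_1], [v_2], [v_3], [v_4], [v_5], [v_6]
  1-simplices (9): [v_0,v_2], [v_0,v_5], [v_1,v_6], [v_2,v_4], [v_2,v_6], [v_3,v_5], [v_4,v_5], [v_4,v_6], [v_5,v_6]
  2-simplices (2): [v_2,v_4,v_6], [v_4,v_5,v_6]

so the chain groups are C_0 ≅ Z^7, C_1 ≅ Z^9, C_2 ≅ Z^2.

The boundary map ∂_1: C_1 → C_0 sends each edge [p,q] (with p < q) to q − p.
This gives a 7×9 integer matrix of rank 6; reducing to Smith normal form yields diagonal entries (1,1,1,1,1,1).

Boundary ∂_2: C_2 → C_1 maps a triangle to the signed sum of its edges. For instance
  ∂[v_2,v_4,v_6] = [v_4,v_6] − [v_2,v_6] + [v_2,v_4],
  ∂[v_4,v_5,v_6] = [v_5,v_6] − [v_4,v_6] + [v_4,v_5].
This gives a 9×2 integer matrix of rank 2; reducing to Smith normal form yields diagonal entries (1,1).

Reading off H_k = ker ∂_k / im ∂_{k+1}:

  H_2: rank ker ∂_2 − rank ∂_3 = (2 − 2) − 0 = 0, and there is no ∂_3, so H_2 = 0.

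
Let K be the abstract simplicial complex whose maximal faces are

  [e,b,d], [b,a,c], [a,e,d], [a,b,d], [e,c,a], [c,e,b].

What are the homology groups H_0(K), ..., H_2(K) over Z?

H_0 = Z,  H_1 = 0,  H_2 = Z.

Fix the vertex order a < b < c < d < e and write every simplex with vertices in increasing order. Then dim K = 2 and the simplices of K are:

  0-simplices (5): a, b, c, d, e
  1-simplices (9): ab, ac, ad, ae, bc, bd, be, ce, de
  2-simplices (6): abc, abd, ace, ade, bce, bde

giving chain groups C_0 ≅ Z^5, C_1 ≅ Z^9, C_2 ≅ Z^6.

Boundary ∂_1: C_1 → C_0 sends each edge [p,q] (with p < q) to q − p. For instance
  ∂bc = c − b.
As a 5×9 matrix over Z this has rank 4, with invariant factors (1,1,1,1).

Boundary ∂_2: C_2 → C_1 maps a triangle to the signed sum of its edges. For instance
  ∂bce = ce − be + bc,
  ∂bde = de − be + bd.
The resulting 9×6 matrix has rank 5, and its Smith normal form has invariant factors (1,1,1,1,1).

From H_k ≅ ker(∂_k) / im(∂_{k+1}) we obtain:

  H_0: rank C_0 − rank ∂_1 = 5 − 4 = 1, and the invariant factors of ∂_1 are all 1, so H_0 = Z.
  H_1: rank ker ∂_1 − rank ∂_2 = (9 − 4) − 5 = 0, and the invariant factors of ∂_2 are all 1, so H_1 = 0.
  H_2: rank ker ∂_2 − rank ∂_3 = (6 − 5) − 0 = 1, and there is no ∂_3, so H_2 = Z.

(K is a triangulation of the 2-sphere S^2.)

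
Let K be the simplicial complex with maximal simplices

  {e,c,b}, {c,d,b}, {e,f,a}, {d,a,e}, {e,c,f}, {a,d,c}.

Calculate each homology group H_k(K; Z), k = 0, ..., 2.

H_0 ≅ Z,  H_1 ≅ Z,  H_2 = 0.

Take the total order a < b < c < d < e < f on the vertex set. Then K (dimension 2) consists of the simplices:

  0-simplices (6): a, b, c, d, e, f
  1-simplices (12): ac, ad, ae, af, bc, bd, be, cd, ce, cf, de, ef
  2-simplices (6): acd, ade, aef, bcd, bce, cef

so the chain groups are C_0 ≅ Z^6, C_1 ≅ Z^12, C_2 ≅ Z^6.

Boundary ∂_1: C_1 → C_0 is given by ∂[p,q] = [q] − [p]. For instance
  ∂cd = d − c.
The 6×12 boundary matrix has rank 5 and Smith normal form diag(1,1,1,1,1).

Boundary ∂_2: C_2 → C_1 acts by ∂[p,q,r] = [q,r] − [p,r] + [p,q]. For instance
  ∂cef = ef − cf + ce,
  ∂aef = ef − af + ae.
The 12×6 boundary matrix has rank 6 and Smith normal form diag(1,1,1,1,1,1).

Reading off H_k = ker ∂_k / im ∂_{k+1}:

  H_0: rank C_0 − rank ∂_1 = 6 − 5 = 1, and the invariant factors of ∂_1 are all 1, so H_0 = Z.
  H_1: rank ker ∂_1 − rank ∂_2 = (12 − 5) − 6 = 1, and the invariant factors of ∂_2 are all 1, so H_1 = Z.
  H_2: rank ker ∂_2 − rank ∂_3 = (6 − 6) − 0 = 0, and there is no ∂_3, so H_2 = 0.

As a check, the Euler characteristic is 6 − 12 + 6 = 0, which agrees with 1 − 1 + 0 = 0.
(K is a triangulation of the cylinder S^1 x I.)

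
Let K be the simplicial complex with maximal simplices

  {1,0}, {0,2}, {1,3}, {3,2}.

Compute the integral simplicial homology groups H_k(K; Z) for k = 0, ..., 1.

H_0 ≅ Z,  H_1 ≅ Z.

Take the total order 0 < 1 < 2 < 3 on the vertex set. Then K (dimension 1) consists of the simplices:

  0-simplices (4): [0], [1], [2], [3]
  1-simplices (4): [0,1], [0,2], [1,3], [2,3]

giving chain groups C_0 ≅ Z^4, C_1 ≅ Z^4.

∂_1: C_1 → C_0 is given by ∂[p,q] = [q] − [p]. For instance
  ∂[2,3] = [3] − [2].
The resulting 4×4 matrix has rank 3, and its Smith normal form has invariant factors (1,1,1).

From H_k ≅ ker(∂_k) / im(∂_{k+1}) we obtain:

  H_0: rank C_0 − rank ∂_1 = 4 − 3 = 1, and the invariant factors of ∂_1 are all 1, so H_0 ≅ Z.
  H_1: rank ker ∂_1 − rank ∂_2 = (4 − 3) − 0 = 1, and there is no ∂_2, so H_1 ≅ Z.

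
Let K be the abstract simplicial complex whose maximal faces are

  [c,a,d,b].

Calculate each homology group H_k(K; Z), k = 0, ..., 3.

Order the vertices as a < b < c < d. Listing each simplex with vertices in this order, K has dimension 3 with simplices:

  0-simplices (4): a, b, c, d
  1-simplices (6): ab, ac, ad, bc, bd, cd
  2-simplices (4): abc, abd, acd, bcd
  3-simplices (1): abcd

so the chain groups are C_0 ≅ Z^4, C_1 ≅ Z^6, C_2 ≅ Z^4, C_3 ≅ Z^1.

∂_1: C_1 → C_0 is given by ∂[p,q] = [q] − [p].
This gives a 4×6 integer matrix of rank 3; reducing to Smith normal form yields diagonal entries (1,1,1).

The boundary map ∂_2: C_2 → C_1 acts by ∂[p,q,r] = [q,r] − [p,r] + [p,q]. For instance
  ∂abd = bd − ad + ab,
  ∂bcd = cd − bd + bc.
The 6×4 boundary matrix has rank 3 and Smith normal form diag(1,1,1).

The boundary map ∂_3: C_3 → C_2 sends each 3-simplex σ to the alternating sum Σ_i (−1)^i (σ with its i-th vertex removed). For instance
  ∂abcd = bcd − acd + abd − abc.
The resulting 4×1 matrix has rank 1, and its Smith normal form has invariant factors (1).

Reading off H_k = ker ∂_k / im ∂_{k+1}:

  H_0: rank C_0 − rank ∂_1 = 4 − 3 = 1, and the invariant factors of ∂_1 are all 1, so H_0 = Z.
  H_1: rank ker ∂_1 − rank ∂_2 = (6 − 3) − 3 = 0, and the invariant factors of ∂_2 are all 1, so H_1 = 0.
  H_2: rank ker ∂_2 − rank ∂_3 = (4 − 3) − 1 = 0, and the invariant factors of ∂_3 are all 1, so H_2 = 0.
  H_3: rank ker ∂_3 − rank ∂_4 = (1 − 1) − 0 = 0, and there is no ∂_4, so H_3 = 0.

As a check, the Euler characteristic is 4 − 6 + 4 − 1 = 1, which agrees with 1 − 0 + 0 − 0 = 1.

H_0 ≅ Z,  H_1 = 0,  H_2 = 0,  H_3 = 0.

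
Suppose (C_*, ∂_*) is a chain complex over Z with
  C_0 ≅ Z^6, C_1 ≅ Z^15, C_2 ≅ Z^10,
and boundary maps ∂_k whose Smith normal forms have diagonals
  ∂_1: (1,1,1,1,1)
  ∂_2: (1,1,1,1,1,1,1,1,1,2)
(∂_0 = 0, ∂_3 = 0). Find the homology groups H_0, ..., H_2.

H_0: b_0 = 6 − 0 − 5 = 1; torsion from ∂_1 factors > 1: none. So H_0 = Z.
H_1: b_1 = 15 − 5 − 10 = 0; torsion from ∂_2 factors > 1: [2]. So H_1 = Z/2.
H_2: b_2 = 10 − 10 − 0 = 0; torsion from ∂_3 factors > 1: none. So H_2 = 0.

H_0 = Z,  H_1 = Z/2,  H_2 = 0.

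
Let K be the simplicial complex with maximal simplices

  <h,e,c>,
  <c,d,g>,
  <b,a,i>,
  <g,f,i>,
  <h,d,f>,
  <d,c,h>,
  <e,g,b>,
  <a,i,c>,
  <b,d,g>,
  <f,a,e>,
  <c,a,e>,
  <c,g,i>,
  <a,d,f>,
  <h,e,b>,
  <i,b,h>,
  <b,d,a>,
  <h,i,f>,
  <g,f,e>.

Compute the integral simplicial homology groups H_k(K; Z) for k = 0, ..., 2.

H_0 ≅ Z,  H_1 ≅ Z^2,  H_2 ≅ Z.

Take the total order a < b < c < d < e < f < g < h < i on the vertex set. Then K (dimension 2) consists of the simplices:

  0-simplices (9): a, b, c, d, e, f, g, h, i
  1-simplices (27): ab, ac, ad, ae, af, ai, bd, be, bg, bh, bi, cd, ce, cg, ch, ci, df, dg, dh, ef, eg, eh, fg, fh, fi, gi, hi
  2-simplices (18): abd, abi, ace, aci, adf, aef, bdg, beg, beh, bhi, cdg, cdh, ceh, cgi, dfh, efg, fgi, fhi

giving chain groups C_0 ≅ Z^9, C_1 ≅ Z^27, C_2 ≅ Z^18.

Boundary ∂_1: C_1 → C_0 sends each edge [p,q] (with p < q) to q − p. For instance
  ∂gi = i − g.
The resulting 9×27 matrix has rank 8, and its Smith normal form has invariant factors (1,1,1,1,1,1,1,1).

The boundary map ∂_2: C_2 → C_1 sends each 2-simplex [p,q,r] to [q,r] − [p,r] + [p,q]. For instance
  ∂bdg = dg − bg + bd,
  ∂aci = ci − ai + ac.
The resulting 27×18 matrix has rank 17, and its Smith normal form has invariant factors (1,1,1,1,1,1,1,1,1,1,1,1,1,1,1,1,1).

Computing H_k = (kernel of ∂_k) / (image of ∂_{k+1}):

  H_0: rank C_0 − rank ∂_1 = 9 − 8 = 1, and the invariant factors of ∂_1 are all 1, so H_0 = Z.
  H_1: rank ker ∂_1 − rank ∂_2 = (27 − 8) − 17 = 2, and the invariant factors of ∂_2 are all 1, so H_1 = Z^2.
  H_2: rank ker ∂_2 − rank ∂_3 = (18 − 17) − 0 = 1, and there is no ∂_3, so H_2 = Z.

As a check, the Euler characteristic is 9 − 27 + 18 = 0, which agrees with 1 − 2 + 1 = 0.
(K is a triangulation of the torus T^2.)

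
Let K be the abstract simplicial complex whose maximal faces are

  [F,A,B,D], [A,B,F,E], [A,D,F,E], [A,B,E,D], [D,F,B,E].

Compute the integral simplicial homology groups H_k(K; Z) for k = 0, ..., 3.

Fix the vertex order A < B < D < E < F and write every simplex with vertices in increasing order. Then dim K = 3 and the simplices of K are:

  0-simplices (5): A, B, D, E, F
  1-simplices (10): AB, AD, AE, AF, BD, BE, BF, DE, DF, EF
  2-simplices (10): ABD, ABE, ABF, ADE, ADF, AEF, BDE, BDF, BEF, DEF
  3-simplices (5): ABDE, ABDF, ABEF, ADEF, BDEF

giving chain groups C_0 ≅ Z^5, C_1 ≅ Z^10, C_2 ≅ Z^10, C_3 ≅ Z^5.

Boundary ∂_1: C_1 → C_0 maps an edge to its endpoints' difference, ∂[p,q] = q − p. For instance
  ∂BE = E − B.
As a 5×10 matrix over Z this has rank 4, with invariant factors (1,1,1,1).

Boundary ∂_2: C_2 → C_1 maps a triangle to the signed sum of its edges. For instance
  ∂DEF = EF − DF + DE,
  ∂ADE = DE − AE + AD.
This gives a 10×10 integer matrix of rank 6; reducing to Smith normal form yields diagonal entries (1,1,1,1,1,1).

The boundary map ∂_3: C_3 → C_2 sends each 3-simplex σ to the alternating sum Σ_i (−1)^i (σ with its i-th vertex removed). For instance
  ∂ABEF = BEF − AEF + ABF − ABE,
  ∂BDEF = DEF − BEF + BDF − BDE.
The 10×5 boundary matrix has rank 4 and Smith normal form diag(1,1,1,1).

From H_k ≅ ker(∂_k) / im(∂_{k+1}) we obtain:

  H_0: rank C_0 − rank ∂_1 = 5 − 4 = 1, and the invariant factors of ∂_1 are all 1, so H_0 = Z.
  H_1: rank ker ∂_1 − rank ∂_2 = (10 − 4) − 6 = 0, and the invariant factors of ∂_2 are all 1, so H_1 = 0.
  H_2: rank ker ∂_2 − rank ∂_3 = (10 − 6) − 4 = 0, and the invariant factors of ∂_3 are all 1, so H_2 = 0.
  H_3: rank ker ∂_3 − rank ∂_4 = (5 − 4) − 0 = 1, and there is no ∂_4, so H_3 = Z.

As a check, the Euler characteristic is 5 − 10 + 10 − 5 = 0, which agrees with 1 − 0 + 0 − 1 = 0.

H_0 = Z,  H_1 = 0,  H_2 = 0,  H_3 = Z.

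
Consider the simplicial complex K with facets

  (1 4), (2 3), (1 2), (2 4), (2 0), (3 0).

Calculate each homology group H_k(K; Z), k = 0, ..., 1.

H_0 = Z,  H_1 = Z^2.

We work with the vertex ordering 0 < 1 < 2 < 3 < 4. The simplices of K, each written with vertices in increasing order, are:

  0-simplices (5): [0], [1], [2], [3], [4]
  1-simplices (6): [0,2], [0,3], [1,2], [1,4], [2,3], [2,4]

so the chain groups are C_0 ≅ Z^5, C_1 ≅ Z^6.

∂_1: C_1 → C_0 sends each edge [p,q] (with p < q) to q − p.
The resulting 5×6 matrix has rank 4, and its Smith normal form has invariant factors (1,1,1,1).

Computing H_k = (kernel of ∂_k) / (image of ∂_{k+1}):

  H_0: rank C_0 − rank ∂_1 = 5 − 4 = 1, and the invariant factors of ∂_1 are all 1, so H_0 = Z.
  H_1: rank ker ∂_1 − rank ∂_2 = (6 − 4) − 0 = 2, and there is no ∂_2, so H_1 = Z^2.

As a check, the Euler characteristic is 5 − 6 = -1, which agrees with 1 − 2 = -1.
(K is a triangulation of a wedge of 2 circles.)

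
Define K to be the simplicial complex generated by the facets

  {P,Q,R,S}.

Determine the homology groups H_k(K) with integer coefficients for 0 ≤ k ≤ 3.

H_0 = Z,  H_1 = 0,  H_2 = 0,  H_3 = 0.

Order the vertices as P < Q < R < S. Listing each simplex with vertices in this order, K has dimension 3 with simplices:

  0-simplices (4): P, Q, R, S
  1-simplices (6): PQ, PR, PS, QR, QS, RS
  2-simplices (4): PQR, PQS, PRS, QRS
  3-simplices (1): PQRS

so the chain groups are C_0 ≅ Z^4, C_1 ≅ Z^6, C_2 ≅ Z^4, C_3 ≅ Z^1.

The boundary map ∂_1: C_1 → C_0 maps an edge to its endpoints' difference, ∂[p,q] = q − p.
The 4×6 boundary matrix has rank 3 and Smith normal form diag(1,1,1).

The boundary map ∂_2: C_2 → C_1 acts by ∂[p,q,r] = [q,r] − [p,r] + [p,q]. For instance
  ∂PQS = QS − PS + PQ,
  ∂PQR = QR − PR + PQ.
As a 6×4 matrix over Z this has rank 3, with invariant factors (1,1,1).

The boundary map ∂_3: C_3 → C_2 sends each 3-simplex σ to the alternating sum Σ_i (−1)^i (σ with its i-th vertex removed). For instance
  ∂PQRS = QRS − PRS + PQS − PQR.
The resulting 4×1 matrix has rank 1, and its Smith normal form has invariant factors (1).

Now H_k = ker ∂_k / im ∂_{k+1}, so:

  H_0: rank C_0 − rank ∂_1 = 4 − 3 = 1, and the invariant factors of ∂_1 are all 1, so H_0 = Z.
  H_1: rank ker ∂_1 − rank ∂_2 = (6 − 3) − 3 = 0, and the invariant factors of ∂_2 are all 1, so H_1 = 0.
  H_2: rank ker ∂_2 − rank ∂_3 = (4 − 3) − 1 = 0, and the invariant factors of ∂_3 are all 1, so H_2 = 0.
  H_3: rank ker ∂_3 − rank ∂_4 = (1 − 1) − 0 = 0, and there is no ∂_4, so H_3 = 0.

(K is a triangulation of the 3-simplex.)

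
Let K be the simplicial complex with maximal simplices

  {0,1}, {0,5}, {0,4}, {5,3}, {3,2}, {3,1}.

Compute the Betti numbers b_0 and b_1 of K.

b_0 = 1, b_1 = 1.

We work with the vertex ordering 0 < 1 < 2 < 3 < 4 < 5. The simplices of K, each written with vertices in increasing order, are:

  0-simplices (6): [0], [1], [2], [3], [4], [5]
  1-simplices (6): [0,1], [0,4], [0,5], [1,3], [2,3], [3,5]

Hence C_0 ≅ Z^6, C_1 ≅ Z^6.

Boundary ∂_1: C_1 → C_0 sends each edge [p,q] (with p < q) to q − p. For instance
  ∂[1,3] = [3] − [1].
The resulting 6×6 matrix has rank 5, and its Smith normal form has invariant factors (1,1,1,1,1).

From H_k ≅ ker(∂_k) / im(∂_{k+1}) we obtain:

  H_0: rank C_0 − rank ∂_1 = 6 − 5 = 1, and the invariant factors of ∂_1 are all 1, so H_0 ≅ Z.
  H_1: rank ker ∂_1 − rank ∂_2 = (6 − 5) − 0 = 1, and there is no ∂_2, so H_1 ≅ Z.

Hence the Betti numbers are b_0 = 1, b_1 = 1.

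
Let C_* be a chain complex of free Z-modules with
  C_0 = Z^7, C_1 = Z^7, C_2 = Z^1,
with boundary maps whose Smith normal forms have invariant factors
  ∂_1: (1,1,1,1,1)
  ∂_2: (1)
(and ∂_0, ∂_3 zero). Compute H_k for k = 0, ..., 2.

H_0: b_0 = 7 − 0 − 5 = 2; torsion from ∂_1 factors > 1: none. So H_0 ≅ Z^2.
H_1: b_1 = 7 − 5 − 1 = 1; torsion from ∂_2 factors > 1: none. So H_1 ≅ Z.
H_2: b_2 = 1 − 1 − 0 = 0; torsion from ∂_3 factors > 1: none. So H_2 ≅ 0.

H_0 ≅ Z^2,  H_1 ≅ Z,  H_2 = 0.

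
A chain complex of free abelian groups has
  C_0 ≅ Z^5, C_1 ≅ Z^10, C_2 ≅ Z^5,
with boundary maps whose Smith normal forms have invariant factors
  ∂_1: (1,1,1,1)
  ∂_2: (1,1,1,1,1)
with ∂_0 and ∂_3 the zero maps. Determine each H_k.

H_0 = Z,  H_1 = Z,  H_2 = 0.

H_0: b_0 = 5 − 0 − 4 = 1; torsion from ∂_1 factors > 1: none. So H_0 = Z.
H_1: b_1 = 10 − 4 − 5 = 1; torsion from ∂_2 factors > 1: none. So H_1 = Z.
H_2: b_2 = 5 − 5 − 0 = 0; torsion from ∂_3 factors > 1: none. So H_2 = 0.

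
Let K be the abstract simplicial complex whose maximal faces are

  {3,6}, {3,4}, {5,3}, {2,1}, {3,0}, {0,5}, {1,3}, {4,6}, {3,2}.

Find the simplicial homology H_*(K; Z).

K has 7 vertices, 9 edges.
rank ∂_0 = 0, rank ∂_1 = 6 ⇒ b_0 = 7 − 0 − 6 = 1; all invariant factors of ∂_1 are 1 so no torsion. So H_0 ≅ Z.
rank ∂_1 = 6, rank ∂_2 = 0 ⇒ b_1 = 9 − 6 − 0 = 3. So H_1 ≅ Z^3.

H_0 = Z,  H_1 = Z^3.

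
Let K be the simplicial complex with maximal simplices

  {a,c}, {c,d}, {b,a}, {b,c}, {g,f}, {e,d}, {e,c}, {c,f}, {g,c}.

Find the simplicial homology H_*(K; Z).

Fix the vertex order a < b < c < d < e < f < g and write every simplex with vertices in increasing order. Then dim K = 1 and the simplices of K are:

  0-simplices (7): a, b, c, d, e, f, g
  1-simplices (9): ab, ac, bc, cd, ce, cf, cg, de, fg

giving chain groups C_0 ≅ Z^7, C_1 ≅ Z^9.

∂_1: C_1 → C_0 maps an edge to its endpoints' difference, ∂[p,q] = q − p. For instance
  ∂ab = b − a.
The resulting 7×9 matrix has rank 6, and its Smith normal form has invariant factors (1,1,1,1,1,1).

Computing H_k = (kernel of ∂_k) / (image of ∂_{k+1}):

  H_0: rank C_0 − rank ∂_1 = 7 − 6 = 1, and the invariant factors of ∂_1 are all 1, so H_0 = Z.
  H_1: rank ker ∂_1 − rank ∂_2 = (9 − 6) − 0 = 3, and there is no ∂_2, so H_1 = Z^3.

H_0 ≅ Z,  H_1 ≅ Z^3.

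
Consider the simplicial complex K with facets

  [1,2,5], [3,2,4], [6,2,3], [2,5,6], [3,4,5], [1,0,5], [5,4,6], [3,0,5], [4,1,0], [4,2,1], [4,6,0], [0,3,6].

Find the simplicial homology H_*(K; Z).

Fix the vertex order 0 < 1 < 2 < 3 < 4 < 5 < 6 and write every simplex with vertices in increasing order. Then dim K = 2 and the simplices of K are:

  0-simplices (7): [0], [1], [2], [3], [4], [5], [6]
  1-simplices (18): [0,1], [0,3], [0,4], [0,5], [0,6], [1,2], [1,4], [1,5], [2,3], [2,4], [2,5], [2,6], [3,4], [3,5], [3,6], [4,5], [4,6], [5,6]
  2-simplices (12): [0,1,4], [0,1,5], [0,3,5], [0,3,6], [0,4,6], [1,2,4], [1,2,5], [2,3,4], [2,3,6], [2,5,6], [3,4,5], [4,5,6]

Hence C_0 ≅ Z^7, C_1 ≅ Z^18, C_2 ≅ Z^12.

The boundary map ∂_1: C_1 → C_0 sends each edge [p,q] (with p < q) to q − p. For instance
  ∂[2,3] = [3] − [2].
The resulting 7×18 matrix has rank 6, and its Smith normal form has invariant factors (1,1,1,1,1,1).

∂_2: C_2 → C_1 sends each 2-simplex [p,q,r] to [q,r] − [p,r] + [p,q]. For instance
  ∂[3,4,5] = [4,5] − [3,5] + [3,4],
  ∂[4,5,6] = [5,6] − [4,6] + [4,5].
This gives a 18×12 integer matrix of rank 12; reducing to Smith normal form yields diagonal entries (1,1,1,1,1,1,1,1,1,1,1,2).

From H_k ≅ ker(∂_k) / im(∂_{k+1}) we obtain:

  H_0: rank C_0 − rank ∂_1 = 7 − 6 = 1, and the invariant factors of ∂_1 are all 1, so H_0 = Z.
  H_1: rank ker ∂_1 − rank ∂_2 = (18 − 6) − 12 = 0, and ∂_2 has invariant factor 2 > 1, so H_1 = Z/2Z.
  H_2: rank ker ∂_2 − rank ∂_3 = (12 − 12) − 0 = 0, and there is no ∂_3, so H_2 = 0.

H_0 ≅ Z,  H_1 ≅ Z/2Z,  H_2 = 0.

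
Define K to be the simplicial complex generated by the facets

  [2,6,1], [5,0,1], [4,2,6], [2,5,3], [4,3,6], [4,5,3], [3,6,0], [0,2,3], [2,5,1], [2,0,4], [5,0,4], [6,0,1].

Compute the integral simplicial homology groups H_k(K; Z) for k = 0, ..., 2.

H_0 ≅ Z,  H_1 ≅ Z/2,  H_2 = 0.

We work with the vertex ordering 0 < 1 < 2 < 3 < 4 < 5 < 6. The simplices of K, each written with vertices in increasing order, are:

  0-simplices (7): [0], [1], [2], [3], [4], [5], [6]
  1-simplices (18): [0,1], [0,2], [0,3], [0,4], [0,5], [0,6], [1,2], [1,5], [1,6], [2,3], [2,4], [2,5], [2,6], [3,4], [3,5], [3,6], [4,5], [4,6]
  2-simplices (12): [0,1,5], [0,1,6], [0,2,3], [0,2,4], [0,3,6], [0,4,5], [1,2,5], [1,2,6], [2,3,5], [2,4,6], [3,4,5], [3,4,6]

Hence C_0 ≅ Z^7, C_1 ≅ Z^18, C_2 ≅ Z^12.

Boundary ∂_1: C_1 → C_0 sends each edge [p,q] (with p < q) to q − p. For instance
  ∂[0,1] = [1] − [0].
As a 7×18 matrix over Z this has rank 6, with invariant factors (1,1,1,1,1,1).

Boundary ∂_2: C_2 → C_1 sends each 2-simplex [p,q,r] to [q,r] − [p,r] + [p,q]. For instance
  ∂[1,2,6] = [2,6] − [1,6] + [1,2],
  ∂[0,2,4] = [2,4] − [0,4] + [0,2].
The resulting 18×12 matrix has rank 12, and its Smith normal form has invariant factors (1,1,1,1,1,1,1,1,1,1,1,2).

Now H_k = ker ∂_k / im ∂_{k+1}, so:

  H_0: rank C_0 − rank ∂_1 = 7 − 6 = 1, and the invariant factors of ∂_1 are all 1, so H_0 = Z.
  H_1: rank ker ∂_1 − rank ∂_2 = (18 − 6) − 12 = 0, and ∂_2 has invariant factor 2 > 1, so H_1 = Z/2.
  H_2: rank ker ∂_2 − rank ∂_3 = (12 − 12) − 0 = 0, and there is no ∂_3, so H_2 = 0.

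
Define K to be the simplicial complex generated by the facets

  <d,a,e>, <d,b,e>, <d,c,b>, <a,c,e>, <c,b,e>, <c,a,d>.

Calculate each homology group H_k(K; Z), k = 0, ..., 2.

H_0 = Z,  H_1 = 0,  H_2 = Z.

Take the total order a < b < c < d < e on the vertex set. Then K (dimension 2) consists of the simplices:

  0-simplices (5): a, b, c, d, e
  1-simplices (9): ac, ad, ae, bc, bd, be, cd, ce, de
  2-simplices (6): acd, ace, ade, bcd, bce, bde

Hence C_0 ≅ Z^5, C_1 ≅ Z^9, C_2 ≅ Z^6.

∂_1: C_1 → C_0 maps an edge to its endpoints' difference, ∂[p,q] = q − p.
The 5×9 boundary matrix has rank 4 and Smith normal form diag(1,1,1,1).

Boundary ∂_2: C_2 → C_1 acts by ∂[p,q,r] = [q,r] − [p,r] + [p,q]. For instance
  ∂acd = cd − ad + ac,
  ∂bce = ce − be + bc.
As a 9×6 matrix over Z this has rank 5, with invariant factors (1,1,1,1,1).

Computing H_k = (kernel of ∂_k) / (image of ∂_{k+1}):

  H_0: rank C_0 − rank ∂_1 = 5 − 4 = 1, and the invariant factors of ∂_1 are all 1, so H_0 = Z.
  H_1: rank ker ∂_1 − rank ∂_2 = (9 − 4) − 5 = 0, and the invariant factors of ∂_2 are all 1, so H_1 = 0.
  H_2: rank ker ∂_2 − rank ∂_3 = (6 − 5) − 0 = 1, and there is no ∂_3, so H_2 = Z.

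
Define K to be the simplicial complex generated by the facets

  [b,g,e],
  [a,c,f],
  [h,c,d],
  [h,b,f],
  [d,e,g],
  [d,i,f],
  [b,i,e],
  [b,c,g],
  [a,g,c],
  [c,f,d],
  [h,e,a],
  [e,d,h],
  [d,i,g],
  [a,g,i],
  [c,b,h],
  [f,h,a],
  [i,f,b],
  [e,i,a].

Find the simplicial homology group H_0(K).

H_0 = Z.

Fix the vertex order a < b < c < d < e < f < g < h < i and write every simplex with vertices in increasing order. Then dim K = 2 and the simplices of K are:

  0-simplices (9): a, b, c, d, e, f, g, h, i
  1-simplices (27): ac, ae, af, ag, ah, ai, bc, be, bf, bg, bh, bi, cd, cf, cg, ch, de, df, dg, dh, di, eg, eh, ei, fh, fi, gi
  2-simplices (18): acf, acg, aeh, aei, afh, agi, bcg, bch, beg, bei, bfh, bfi, cdf, cdh, deg, deh, dfi, dgi

giving chain groups C_0 ≅ Z^9, C_1 ≅ Z^27, C_2 ≅ Z^18.

Boundary ∂_1: C_1 → C_0 is given by ∂[p,q] = [q] − [p].
The 9×27 boundary matrix has rank 8 and Smith normal form diag(1,1,1,1,1,1,1,1).

Boundary ∂_2: C_2 → C_1 acts by ∂[p,q,r] = [q,r] − [p,r] + [p,q]. For instance
  ∂aeh = eh − ah + ae,
  ∂deh = eh − dh + de.
As a 27×18 matrix over Z this has rank 18, with invariant factors (1,1,1,1,1,1,1,1,1,1,1,1,1,1,1,1,1,2).

Computing H_k = (kernel of ∂_k) / (image of ∂_{k+1}):

  H_0: rank C_0 − rank ∂_1 = 9 − 8 = 1, and the invariant factors of ∂_1 are all 1, so H_0 = Z.

(K is a triangulation of the Klein bottle.)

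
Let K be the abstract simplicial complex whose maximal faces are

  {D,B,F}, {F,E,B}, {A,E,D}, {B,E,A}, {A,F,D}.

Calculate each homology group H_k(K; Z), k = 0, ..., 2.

H_0 = Z,  H_1 = Z,  H_2 = 0.

K has 5 vertices, 10 edges, 5 triangles.
rank ∂_0 = 0, rank ∂_1 = 4 ⇒ b_0 = 5 − 0 − 4 = 1; all invariant factors of ∂_1 are 1 so no torsion. So H_0 = Z.
rank ∂_1 = 4, rank ∂_2 = 5 ⇒ b_1 = 10 − 4 − 5 = 1; all invariant factors of ∂_2 are 1 so no torsion. So H_1 = Z.
rank ∂_2 = 5, rank ∂_3 = 0 ⇒ b_2 = 5 − 5 − 0 = 0. So H_2 = 0.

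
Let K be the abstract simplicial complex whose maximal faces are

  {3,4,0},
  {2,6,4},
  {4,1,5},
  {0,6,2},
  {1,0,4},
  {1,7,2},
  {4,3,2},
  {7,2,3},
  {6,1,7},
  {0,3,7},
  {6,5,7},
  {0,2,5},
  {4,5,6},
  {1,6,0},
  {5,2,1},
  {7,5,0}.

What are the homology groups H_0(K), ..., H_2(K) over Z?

Fix the vertex order 0 < 1 < 2 < 3 < 4 < 5 < 6 < 7 and write every simplex with vertices in increasing order. Then dim K = 2 and the simplices of K are:

  0-simplices (8): [0], [1], [2], [3], [4], [5], [6], [7]
  1-simplices (24): (24 of them)
  2-simplices (16): [0,1,4], [0,1,6], [0,2,5], [0,2,6], [0,3,4], [0,3,7], [0,5,7], [1,2,5], [1,2,7], [1,4,5], [1,6,7], [2,3,4], [2,3,7], [2,4,6], [4,5,6], [5,6,7]

so the chain groups are C_0 ≅ Z^8, C_1 ≅ Z^24, C_2 ≅ Z^16.

Boundary ∂_1: C_1 → C_0 sends each edge [p,q] (with p < q) to q − p. For instance
  ∂[2,3] = [3] − [2].
The 8×24 boundary matrix has rank 7 and Smith normal form diag(1,1,1,1,1,1,1).

Boundary ∂_2: C_2 → C_1 acts by ∂[p,q,r] = [q,r] − [p,r] + [p,q]. For instance
  ∂[5,6,7] = [6,7] − [5,7] + [5,6],
  ∂[0,2,5] = [2,5] − [0,5] + [0,2].
As a 24×16 matrix over Z this has rank 15, with invariant factors (1,1,1,1,1,1,1,1,1,1,1,1,1,1,1).

Computing H_k = (kernel of ∂_k) / (image of ∂_{k+1}):

  H_0: rank C_0 − rank ∂_1 = 8 − 7 = 1, and the invariant factors of ∂_1 are all 1, so H_0 = Z.
  H_1: rank ker ∂_1 − rank ∂_2 = (24 − 7) − 15 = 2, and the invariant factors of ∂_2 are all 1, so H_1 = Z^2.
  H_2: rank ker ∂_2 − rank ∂_3 = (16 − 15) − 0 = 1, and there is no ∂_3, so H_2 = Z.

H_0 = Z,  H_1 = Z^2,  H_2 = Z.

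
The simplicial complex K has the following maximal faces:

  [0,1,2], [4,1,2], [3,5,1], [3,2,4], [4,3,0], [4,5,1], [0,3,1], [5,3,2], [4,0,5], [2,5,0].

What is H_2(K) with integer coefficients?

H_2 = 0.

Order the vertices as 0 < 1 < 2 < 3 < 4 < 5. Listing each simplex with vertices in this order, K has dimension 2 with simplices:

  0-simplices (6): [0], [1], [2], [3], [4], [5]
  1-simplices (15): [0,1], [0,2], [0,3], [0,4], [0,5], [1,2], [1,3], [1,4], [1,5], [2,3], [2,4], [2,5], [3,4], [3,5], [4,5]
  2-simplices (10): [0,1,2], [0,1,3], [0,2,5], [0,3,4], [0,4,5], [1,2,4], [1,3,5], [1,4,5], [2,3,4], [2,3,5]

Hence C_0 ≅ Z^6, C_1 ≅ Z^15, C_2 ≅ Z^10.

Boundary ∂_1: C_1 → C_0 is given by ∂[p,q] = [q] − [p]. For instance
  ∂[4,5] = [5] − [4].
This gives a 6×15 integer matrix of rank 5; reducing to Smith normal form yields diagonal entries (1,1,1,1,1).

∂_2: C_2 → C_1 maps a triangle to the signed sum of its edges. For instance
  ∂[0,1,3] = [1,3] − [0,3] + [0,1],
  ∂[1,4,5] = [4,5] − [1,5] + [1,4].
The resulting 15×10 matrix has rank 10, and its Smith normal form has invariant factors (1,1,1,1,1,1,1,1,1,2).

Computing H_k = (kernel of ∂_k) / (image of ∂_{k+1}):

  H_2: rank ker ∂_2 − rank ∂_3 = (10 − 10) − 0 = 0, and there is no ∂_3, so H_2 ≅ 0.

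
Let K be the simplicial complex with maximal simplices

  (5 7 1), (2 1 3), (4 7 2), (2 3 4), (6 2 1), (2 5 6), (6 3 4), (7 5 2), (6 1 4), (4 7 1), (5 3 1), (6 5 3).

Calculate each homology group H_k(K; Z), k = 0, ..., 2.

H_0 ≅ Z,  H_1 ≅ Z_2,  H_2 = 0.

Fix the vertex order 1 < 2 < 3 < 4 < 5 < 6 < 7 and write every simplex with vertices in increasing order. Then dim K = 2 and the simplices of K are:

  0-simplices (7): [1], [2], [3], [4], [5], [6], [7]
  1-simplices (18): [1,2], [1,3], [1,4], [1,5], [1,6], [1,7], [2,3], [2,4], [2,5], [2,6], [2,7], [3,4], [3,5], [3,6], [4,6], [4,7], [5,6], [5,7]
  2-simplices (12): [1,2,3], [1,2,6], [1,3,5], [1,4,6], [1,4,7], [1,5,7], [2,3,4], [2,4,7], [2,5,6], [2,5,7], [3,4,6], [3,5,6]

giving chain groups C_0 ≅ Z^7, C_1 ≅ Z^18, C_2 ≅ Z^12.

∂_1: C_1 → C_0 maps an edge to its endpoints' difference, ∂[p,q] = q − p.
The 7×18 boundary matrix has rank 6 and Smith normal form diag(1,1,1,1,1,1).

The boundary map ∂_2: C_2 → C_1 maps a triangle to the signed sum of its edges. For instance
  ∂[1,2,6] = [2,6] − [1,6] + [1,2],
  ∂[1,4,7] = [4,7] − [1,7] + [1,4].
The resulting 18×12 matrix has rank 12, and its Smith normal form has invariant factors (1,1,1,1,1,1,1,1,1,1,1,2).

Reading off H_k = ker ∂_k / im ∂_{k+1}:

  H_0: rank C_0 − rank ∂_1 = 7 − 6 = 1, and the invariant factors of ∂_1 are all 1, so H_0 ≅ Z.
  H_1: rank ker ∂_1 − rank ∂_2 = (18 − 6) − 12 = 0, and ∂_2 has invariant factor 2 > 1, so H_1 ≅ Z_2.
  H_2: rank ker ∂_2 − rank ∂_3 = (12 − 12) − 0 = 0, and there is no ∂_3, so H_2 ≅ 0.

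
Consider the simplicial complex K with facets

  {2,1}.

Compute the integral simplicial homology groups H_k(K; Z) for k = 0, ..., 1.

H_0 ≅ Z,  H_1 = 0.

Fix the vertex order 1 < 2 and write every simplex with vertices in increasing order. Then dim K = 1 and the simplices of K are:

  0-simplices (2): [1], [2]
  1-simplices (1): [1,2]

Hence C_0 ≅ Z^2, C_1 ≅ Z^1.

∂_1: C_1 → C_0 is given by ∂[p,q] = [q] − [p]. For instance
  ∂[1,2] = [2] − [1].
The resulting 2×1 matrix has rank 1, and its Smith normal form has invariant factors (1).

Computing H_k = (kernel of ∂_k) / (image of ∂_{k+1}):

  H_0: rank C_0 − rank ∂_1 = 2 − 1 = 1, and the invariant factors of ∂_1 are all 1, so H_0 = Z.
  H_1: rank ker ∂_1 − rank ∂_2 = (1 − 1) − 0 = 0, and there is no ∂_2, so H_1 = 0.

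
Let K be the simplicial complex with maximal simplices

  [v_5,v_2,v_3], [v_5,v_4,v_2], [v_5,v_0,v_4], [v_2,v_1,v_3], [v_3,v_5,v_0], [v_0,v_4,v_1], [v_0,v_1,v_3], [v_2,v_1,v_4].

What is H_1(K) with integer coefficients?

H_1 = 0.

Fix the vertex order v_0 < v_1 < v_2 < v_3 < v_4 < v_5 and write every simplex with vertices in increasing order. Then dim K = 2 and the simplices of K are:

  0-simplices (6): [v_0], [v_1], [v_2], [v_3], [v_4], [v_5]
  1-simplices (12): [v_0,v_1], [v_0,v_3], [v_0,v_4], [v_0,v_5], [v_1,v_2], [v_1,v_3], [v_1,v_4], [v_2,v_3], [v_2,v_4], [v_2,v_5], [v_3,v_5], [v_4,v_5]
  2-simplices (8): [v_0,v_1,v_3], [v_0,v_1,v_4], [v_0,v_3,v_5], [v_0,v_4,v_5], [v_1,v_2,v_3], [v_1,v_2,v_4], [v_2,v_3,v_5], [v_2,v_4,v_5]

giving chain groups C_0 ≅ Z^6, C_1 ≅ Z^12, C_2 ≅ Z^8.

∂_1: C_1 → C_0 maps an edge to its endpoints' difference, ∂[p,q] = q − p. For instance
  ∂[v_4,v_5] = [v_5] − [v_4].
The 6×12 boundary matrix has rank 5 and Smith normal form diag(1,1,1,1,1).

Boundary ∂_2: C_2 → C_1 sends each 2-simplex [p,q,r] to [q,r] − [p,r] + [p,q]. For instance
  ∂[v_1,v_2,v_3] = [v_2,v_3] − [v_1,v_3] + [v_1,v_2],
  ∂[v_1,v_2,v_4] = [v_2,v_4] − [v_1,v_4] + [v_1,v_2].
This gives a 12×8 integer matrix of rank 7; reducing to Smith normal form yields diagonal entries (1,1,1,1,1,1,1).

Computing H_k = (kernel of ∂_k) / (image of ∂_{k+1}):

  H_1: rank ker ∂_1 − rank ∂_2 = (12 − 5) − 7 = 0, and the invariant factors of ∂_2 are all 1, so H_1 ≅ 0.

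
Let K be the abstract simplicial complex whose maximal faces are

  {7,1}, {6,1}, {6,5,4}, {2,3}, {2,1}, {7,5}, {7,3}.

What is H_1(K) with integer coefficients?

H_1 = Z^2.

We work with the vertex ordering 1 < 2 < 3 < 4 < 5 < 6 < 7. The simplices of K, each written with vertices in increasing order, are:

  0-simplices (7): [1], [2], [3], [4], [5], [6], [7]
  1-simplices (9): [1,2], [1,6], [1,7], [2,3], [3,7], [4,5], [4,6], [5,6], [5,7]
  2-simplices (1): [4,5,6]

Hence C_0 ≅ Z^7, C_1 ≅ Z^9, C_2 ≅ Z^1.

Boundary ∂_1: C_1 → C_0 is given by ∂[p,q] = [q] − [p]. For instance
  ∂[1,6] = [6] − [1].
The 7×9 boundary matrix has rank 6 and Smith normal form diag(1,1,1,1,1,1).

The boundary map ∂_2: C_2 → C_1 maps a triangle to the signed sum of its edges. For instance
  ∂[4,5,6] = [5,6] − [4,6] + [4,5].
The 9×1 boundary matrix has rank 1 and Smith normal form diag(1).

Reading off H_k = ker ∂_k / im ∂_{k+1}:

  H_1: rank ker ∂_1 − rank ∂_2 = (9 − 6) − 1 = 2, and the invariant factors of ∂_2 are all 1, so H_1 = Z^2.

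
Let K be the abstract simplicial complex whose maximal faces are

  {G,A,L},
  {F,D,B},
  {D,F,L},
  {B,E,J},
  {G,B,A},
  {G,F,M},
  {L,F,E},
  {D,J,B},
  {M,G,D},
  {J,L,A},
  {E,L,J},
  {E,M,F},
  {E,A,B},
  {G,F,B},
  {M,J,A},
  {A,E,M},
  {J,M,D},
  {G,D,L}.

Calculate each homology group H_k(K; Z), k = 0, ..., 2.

Order the vertices as A < B < D < E < F < G < J < L < M. Listing each simplex with vertices in this order, K has dimension 2 with simplices:

  0-simplices (9): A, B, D, E, F, G, J, L, M
  1-simplices (27): AB, AE, AG, AJ, AL, AM, BD, BE, BF, BG, BJ, DF, DG, DJ, DL, DM, EF, EJ, EL, EM, FG, FL, FM, GL, GM, JL, JM
  2-simplices (18): ABE, ABG, AEM, AGL, AJL, AJM, BDF, BDJ, BEJ, BFG, DFL, DGL, DGM, DJM, EFL, EFM, EJL, FGM

so the chain groups are C_0 ≅ Z^9, C_1 ≅ Z^27, C_2 ≅ Z^18.

Boundary ∂_1: C_1 → C_0 maps an edge to its endpoints' difference, ∂[p,q] = q − p.
This gives a 9×27 integer matrix of rank 8; reducing to Smith normal form yields diagonal entries (1,1,1,1,1,1,1,1).

Boundary ∂_2: C_2 → C_1 sends each 2-simplex [p,q,r] to [q,r] − [p,r] + [p,q]. For instance
  ∂AGL = GL − AL + AG,
  ∂AJL = JL − AL + AJ.
As a 27×18 matrix over Z this has rank 18, with invariant factors (1,1,1,1,1,1,1,1,1,1,1,1,1,1,1,1,1,2).

Reading off H_k = ker ∂_k / im ∂_{k+1}:

  H_0: rank C_0 − rank ∂_1 = 9 − 8 = 1, and the invariant factors of ∂_1 are all 1, so H_0 ≅ Z.
  H_1: rank ker ∂_1 − rank ∂_2 = (27 − 8) − 18 = 1, and ∂_2 has invariant factor 2 > 1, so H_1 ≅ Z ⊕ Z_2.
  H_2: rank ker ∂_2 − rank ∂_3 = (18 − 18) − 0 = 0, and there is no ∂_3, so H_2 ≅ 0.

As a check, the Euler characteristic is 9 − 27 + 18 = 0, which agrees with 1 − 1 + 0 = 0.

H_0 ≅ Z,  H_1 ≅ Z ⊕ Z_2,  H_2 = 0.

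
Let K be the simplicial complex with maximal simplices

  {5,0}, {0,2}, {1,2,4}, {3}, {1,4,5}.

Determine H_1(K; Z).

H_1 ≅ Z.

Order the vertices as 0 < 1 < 2 < 3 < 4 < 5. Listing each simplex with vertices in this order, K has dimension 2 with simplices:

  0-simplices (6): [0], [1], [2], [3], [4], [5]
  1-simplices (7): [0,2], [0,5], [1,2], [1,4], [1,5], [2,4], [4,5]
  2-simplices (2): [1,2,4], [1,4,5]

so the chain groups are C_0 ≅ Z^6, C_1 ≅ Z^7, C_2 ≅ Z^2.

Boundary ∂_1: C_1 → C_0 sends each edge [p,q] (with p < q) to q − p. For instance
  ∂[1,5] = [5] − [1].
The resulting 6×7 matrix has rank 4, and its Smith normal form has invariant factors (1,1,1,1).

Boundary ∂_2: C_2 → C_1 maps a triangle to the signed sum of its edges. For instance
  ∂[1,4,5] = [4,5] − [1,5] + [1,4],
  ∂[1,2,4] = [2,4] − [1,4] + [1,2].
The resulting 7×2 matrix has rank 2, and its Smith normal form has invariant factors (1,1).

Reading off H_k = ker ∂_k / im ∂_{k+1}:

  H_1: rank ker ∂_1 − rank ∂_2 = (7 − 4) − 2 = 1, and the invariant factors of ∂_2 are all 1, so H_1 = Z.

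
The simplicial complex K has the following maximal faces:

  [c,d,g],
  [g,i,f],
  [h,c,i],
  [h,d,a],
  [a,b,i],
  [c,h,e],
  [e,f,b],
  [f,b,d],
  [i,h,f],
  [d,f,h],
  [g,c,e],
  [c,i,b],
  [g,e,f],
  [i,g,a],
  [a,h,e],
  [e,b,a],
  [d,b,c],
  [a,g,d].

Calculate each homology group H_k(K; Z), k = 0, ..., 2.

Fix the vertex order a < b < c < d < e < f < g < h < i and write every simplex with vertices in increasing order. Then dim K = 2 and the simplices of K are:

  0-simplices (9): a, b, c, d, e, f, g, h, i
  1-simplices (27): ab, ad, ae, ag, ah, ai, bc, bd, be, bf, bi, cd, ce, cg, ch, ci, df, dg, dh, ef, eg, eh, fg, fh, fi, gi, hi
  2-simplices (18): abe, abi, adg, adh, aeh, agi, bcd, bci, bdf, bef, cdg, ceg, ceh, chi, dfh, efg, fgi, fhi

Hence C_0 ≅ Z^9, C_1 ≅ Z^27, C_2 ≅ Z^18.

Boundary ∂_1: C_1 → C_0 maps an edge to its endpoints' difference, ∂[p,q] = q − p.
As a 9×27 matrix over Z this has rank 8, with invariant factors (1,1,1,1,1,1,1,1).

Boundary ∂_2: C_2 → C_1 sends each 2-simplex [p,q,r] to [q,r] − [p,r] + [p,q]. For instance
  ∂cdg = dg − cg + cd,
  ∂aeh = eh − ah + ae.
The 27×18 boundary matrix has rank 17 and Smith normal form diag(1,1,1,1,1,1,1,1,1,1,1,1,1,1,1,1,1).

Computing H_k = (kernel of ∂_k) / (image of ∂_{k+1}):

  H_0: rank C_0 − rank ∂_1 = 9 − 8 = 1, and the invariant factors of ∂_1 are all 1, so H_0 = Z.
  H_1: rank ker ∂_1 − rank ∂_2 = (27 − 8) − 17 = 2, and the invariant factors of ∂_2 are all 1, so H_1 = Z^2.
  H_2: rank ker ∂_2 − rank ∂_3 = (18 − 17) − 0 = 1, and there is no ∂_3, so H_2 = Z.

(K is a triangulation of the torus T^2.)

H_0 ≅ Z,  H_1 ≅ Z^2,  H_2 ≅ Z.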